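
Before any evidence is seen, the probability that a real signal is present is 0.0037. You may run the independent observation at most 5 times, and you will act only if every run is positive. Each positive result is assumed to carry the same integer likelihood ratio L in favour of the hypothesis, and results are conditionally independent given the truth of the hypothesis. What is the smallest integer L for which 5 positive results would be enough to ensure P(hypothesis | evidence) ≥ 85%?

Prior odds = 0.0037/0.9963 = 37/9963.
Target odds = 0.85/0.15 = 17/3.
Need L⁵ ≥ 17/3 ÷ (37/9963) = 56457/37.
4⁵ = 1024 < 56457/37 ≤ 3125 = 5⁵, so L = 5.

5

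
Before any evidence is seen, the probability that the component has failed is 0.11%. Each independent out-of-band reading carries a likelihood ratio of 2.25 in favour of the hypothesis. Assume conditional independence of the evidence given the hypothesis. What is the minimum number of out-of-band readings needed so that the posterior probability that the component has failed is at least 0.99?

Prior odds = 0.0011/0.9989 = 11/9989.
Likelihood ratio per out-of-band reading = 2.25.
Target posterior odds = 0.99/0.01 = 99.
Need (11/9989) × 2.25ⁿ ≥ 99, i.e. 2.25ⁿ ≥ 89901.
2.25¹⁴ ≈85222.7 falls short of 89901 but 2.25¹⁵ ≈191751 reaches it, so n = 15.

15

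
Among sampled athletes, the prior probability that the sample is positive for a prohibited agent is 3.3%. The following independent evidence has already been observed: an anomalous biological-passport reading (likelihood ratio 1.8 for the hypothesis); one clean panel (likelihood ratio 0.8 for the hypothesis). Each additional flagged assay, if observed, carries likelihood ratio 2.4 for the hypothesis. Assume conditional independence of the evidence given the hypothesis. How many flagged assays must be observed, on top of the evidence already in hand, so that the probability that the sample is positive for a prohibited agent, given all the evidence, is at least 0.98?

Prior odds = 0.033/0.967 = 33/967.
Combined Bayes factor of the evidence already in hand = 1.8 × 0.8 = 1.44.
Odds after that evidence = (33/967) × 1.44 = 1188/24175.
Target odds = 0.98/0.02 = 49.
Need 2.4ⁿ ≥ 49 ÷ (1188/24175) = 1184575/1188.
2.4⁷ = 35831808/78125 falls short of 1184575/1188 but 2.4⁸ = 429981696/390625 reaches it, so n = 8.

8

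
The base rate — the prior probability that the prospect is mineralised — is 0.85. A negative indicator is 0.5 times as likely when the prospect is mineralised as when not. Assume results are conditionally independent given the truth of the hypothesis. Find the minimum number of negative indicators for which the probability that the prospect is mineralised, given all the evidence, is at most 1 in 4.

5

Prior odds = 0.85/0.15 = 17/3.
Likelihood ratio per negative indicator = 0.5.
Target posterior odds = 0.25/0.75 = 1/3.
Require 0.5ⁿ ≤ 1/3 ÷ (17/3) = 1/17.
0.5⁴ = 0.0625 is still above 1/17 but 0.5⁵ = 0.03125 is at or below it, so n = 5.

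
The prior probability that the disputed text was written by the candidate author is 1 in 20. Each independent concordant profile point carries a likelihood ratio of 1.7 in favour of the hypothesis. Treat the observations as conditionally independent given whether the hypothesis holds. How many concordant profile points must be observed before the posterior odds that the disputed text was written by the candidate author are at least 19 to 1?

12

Prior odds = 0.05/0.95 = 1/19.
Likelihood ratio per concordant profile point = 1.7.
Target odds = 19.
Need (1/19) × 1.7ⁿ ≥ 19, i.e. 1.7ⁿ ≥ 361.
1.7¹¹ ≈342.719 falls short of 361 but 1.7¹² ≈582.622 reaches it, so n = 12.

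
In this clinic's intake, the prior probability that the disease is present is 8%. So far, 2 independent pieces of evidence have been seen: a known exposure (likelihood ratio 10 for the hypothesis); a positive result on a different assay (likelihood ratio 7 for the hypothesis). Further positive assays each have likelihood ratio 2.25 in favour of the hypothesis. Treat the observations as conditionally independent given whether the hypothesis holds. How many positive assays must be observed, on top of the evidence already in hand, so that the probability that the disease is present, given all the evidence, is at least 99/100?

4

Prior odds = 0.08/0.92 = 2/23.
Combined Bayes factor of the evidence already in hand = 10 × 7 = 70.
Odds after that evidence = (2/23) × 70 = 140/23.
Target odds = 0.99/0.01 = 99.
Need 2.25ⁿ ≥ 99 ÷ (140/23) = 2277/140.
2.25³ = 11.390625 falls short of 2277/140 but 2.25⁴ = 25.62890625 reaches it, so n = 4.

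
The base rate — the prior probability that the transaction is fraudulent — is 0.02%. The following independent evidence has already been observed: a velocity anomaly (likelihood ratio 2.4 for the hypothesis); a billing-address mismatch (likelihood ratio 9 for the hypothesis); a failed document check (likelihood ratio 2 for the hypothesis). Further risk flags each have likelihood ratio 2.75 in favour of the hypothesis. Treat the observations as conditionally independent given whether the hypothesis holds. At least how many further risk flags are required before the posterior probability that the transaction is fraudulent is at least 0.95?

8

Prior odds = 0.0002/0.9998 = 1/4999.
Combined Bayes factor of the evidence already in hand = 2.4 × 9 × 2 = 43.2.
Odds after that evidence = (1/4999) × 43.2 = 216/24995.
Target odds = 0.95/0.05 = 19.
Need 2.75ⁿ ≥ 19 ÷ (216/24995) = 474905/216.
2.75⁷ = 19487171/16384 falls short of 474905/216 but 2.75⁸ = 214358881/65536 reaches it, so n = 8.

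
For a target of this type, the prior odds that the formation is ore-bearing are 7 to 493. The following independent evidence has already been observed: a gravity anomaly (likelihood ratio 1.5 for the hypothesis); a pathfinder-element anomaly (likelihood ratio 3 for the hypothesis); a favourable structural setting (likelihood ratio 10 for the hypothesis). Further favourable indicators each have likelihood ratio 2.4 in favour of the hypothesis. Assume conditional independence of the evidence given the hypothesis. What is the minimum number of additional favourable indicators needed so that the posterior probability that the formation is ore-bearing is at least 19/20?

4

Prior odds = 7/493.
Combined Bayes factor of the evidence already in hand = 1.5 × 3 × 10 = 45.
Odds after that evidence = (7/493) × 45 = 315/493.
Target odds = 0.95/0.05 = 19.
Need 2.4ⁿ ≥ 19 ÷ (315/493) = 9367/315.
2.4³ = 13.824 falls short of 9367/315 but 2.4⁴ = 33.1776 reaches it, so n = 4.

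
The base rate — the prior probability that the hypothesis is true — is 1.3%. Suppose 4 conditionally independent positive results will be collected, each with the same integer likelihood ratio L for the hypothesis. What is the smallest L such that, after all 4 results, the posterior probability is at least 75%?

4

Prior odds = 0.013/0.987 = 13/987.
Target odds = 0.75/0.25 = 3.
Need L⁴ ≥ 3 ÷ (13/987) = 2961/13.
3⁴ = 81 < 2961/13 ≤ 256 = 4⁴, so L = 4.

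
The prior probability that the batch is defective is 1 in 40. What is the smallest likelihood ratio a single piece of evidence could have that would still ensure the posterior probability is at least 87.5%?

Prior odds = 0.025/0.975 = 1/39.
Target odds = 0.875/0.125 = 7.
Required Bayes factor = 7 ÷ (1/39) = 273.

273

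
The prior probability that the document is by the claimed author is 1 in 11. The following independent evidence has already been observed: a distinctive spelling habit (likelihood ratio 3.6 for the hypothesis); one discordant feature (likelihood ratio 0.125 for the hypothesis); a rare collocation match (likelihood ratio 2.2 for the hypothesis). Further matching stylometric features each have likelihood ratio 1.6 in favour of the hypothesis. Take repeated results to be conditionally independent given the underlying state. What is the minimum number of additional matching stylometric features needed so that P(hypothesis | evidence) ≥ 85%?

Prior odds = (1/11)/(10/11) = 0.1.
Combined Bayes factor of the evidence already in hand = 3.6 × 0.125 × 2.2 = 0.99.
Odds after that evidence = 0.1 × 0.99 = 0.099.
Target odds = 0.85/0.15 = 17/3.
Need 1.6ⁿ ≥ 17/3 ÷ 0.099 = 17000/297.
1.6⁸ = 16777216/390625 falls short of 17000/297 but 1.6⁹ = 134217728/1953125 reaches it, so n = 9.

9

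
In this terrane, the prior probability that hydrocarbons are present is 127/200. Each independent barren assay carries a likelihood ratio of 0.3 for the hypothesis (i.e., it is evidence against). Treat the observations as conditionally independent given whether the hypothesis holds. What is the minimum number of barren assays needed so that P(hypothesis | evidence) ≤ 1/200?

5

Prior odds = 0.635/0.365 = 127/73.
Likelihood ratio per barren assay = 0.3.
Target odds: 0.005 ÷ 0.995 = 1/199.
Need (127/73) × 0.3ⁿ ≤ 1/199, i.e. 0.3ⁿ ≤ 73/25273.
0.3⁴ = 0.0081 is still above 73/25273 but 0.3⁵ = 243/100000 is at or below it, so n = 5.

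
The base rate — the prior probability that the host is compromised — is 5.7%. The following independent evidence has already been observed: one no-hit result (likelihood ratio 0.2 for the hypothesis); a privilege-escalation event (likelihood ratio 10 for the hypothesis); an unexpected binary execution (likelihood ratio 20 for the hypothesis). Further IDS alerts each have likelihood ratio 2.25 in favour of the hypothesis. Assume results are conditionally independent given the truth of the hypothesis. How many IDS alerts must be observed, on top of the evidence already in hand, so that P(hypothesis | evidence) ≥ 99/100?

5

Prior odds = 0.057/0.943 = 57/943.
Combined Bayes factor of the evidence already in hand = 0.2 × 10 × 20 = 40.
Odds after that evidence = (57/943) × 40 = 2280/943.
Target odds = 0.99/0.01 = 99.
Need 2.25ⁿ ≥ 99 ÷ (2280/943) = 31119/760.
2.25⁴ = 25.62890625 falls short of 31119/760 but 2.25⁵ = 59049/1024 reaches it, so n = 5.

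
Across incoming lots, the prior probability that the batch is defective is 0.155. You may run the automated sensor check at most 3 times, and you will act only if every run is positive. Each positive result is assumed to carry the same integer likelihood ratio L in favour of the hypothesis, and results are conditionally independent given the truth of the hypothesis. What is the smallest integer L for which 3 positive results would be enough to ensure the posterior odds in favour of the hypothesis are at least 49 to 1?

Prior odds = 0.155/0.845 = 31/169.
Target odds = 49.
Need L³ ≥ 49 ÷ (31/169) = 8281/31.
6³ = 216 < 8281/31 ≤ 343 = 7³, so L = 7.

7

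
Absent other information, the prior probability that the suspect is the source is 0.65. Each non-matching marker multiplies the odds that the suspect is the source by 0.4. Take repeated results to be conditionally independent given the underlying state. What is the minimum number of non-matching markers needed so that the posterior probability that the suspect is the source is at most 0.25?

Prior odds: 0.65 ÷ 0.35 = 13/7.
Likelihood ratio per non-matching marker = 0.4.
Target odds: 0.25 ÷ 0.75 = 1/3.
Require 0.4ⁿ ≤ 1/3 ÷ (13/7) = 7/39.
0.4¹ = 0.4 is still above 7/39 but 0.4² = 0.16 is at or below it, so n = 2.

2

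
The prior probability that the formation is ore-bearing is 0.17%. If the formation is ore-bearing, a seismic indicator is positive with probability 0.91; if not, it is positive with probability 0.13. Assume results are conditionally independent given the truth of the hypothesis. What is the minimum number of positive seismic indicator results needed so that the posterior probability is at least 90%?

5

Prior odds: 0.0017 ÷ 0.9983 = 17/9983.
Likelihood ratio of a positive = 0.91/0.13 = 7.
Target posterior odds = 0.9/0.1 = 9.
Require 7ⁿ ≥ 9 ÷ (17/9983) = 89847/17.
7⁴ = 2401 falls short of 89847/17 but 7⁵ = 16807 reaches it, so n = 5.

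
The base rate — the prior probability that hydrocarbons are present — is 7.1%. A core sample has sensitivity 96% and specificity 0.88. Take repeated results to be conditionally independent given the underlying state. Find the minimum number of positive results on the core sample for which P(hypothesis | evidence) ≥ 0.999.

Prior odds: 0.071 ÷ 0.929 = 71/929.
False-positive rate = 1 − 0.88 = 0.12; likelihood ratio of a positive = 0.96/0.12 = 8.
Target posterior odds = 0.999/0.001 = 999.
Need (71/929) × 8ⁿ ≥ 999, i.e. 8ⁿ ≥ 928071/71.
8⁴ = 4096 falls short of 928071/71 but 8⁵ = 32768 reaches it, so n = 5.

5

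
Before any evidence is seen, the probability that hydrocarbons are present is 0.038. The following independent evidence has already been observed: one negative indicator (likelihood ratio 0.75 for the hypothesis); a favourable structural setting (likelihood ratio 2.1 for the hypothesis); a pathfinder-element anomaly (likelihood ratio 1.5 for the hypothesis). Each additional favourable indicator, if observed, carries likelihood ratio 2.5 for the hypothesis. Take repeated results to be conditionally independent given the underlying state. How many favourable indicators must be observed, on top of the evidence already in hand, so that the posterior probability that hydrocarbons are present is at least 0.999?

11

Prior odds = 0.038/0.962 = 19/481.
Combined Bayes factor of the evidence already in hand = 0.75 × 2.1 × 1.5 = 2.3625.
Odds after that evidence = (19/481) × 2.3625 = 3591/38480.
Target odds = 0.999/0.001 = 999.
Need 2.5ⁿ ≥ 999 ÷ (3591/38480) = 1423760/133.
2.5¹⁰ = 9765625/1024 falls short of 1423760/133 but 2.5¹¹ = 48828125/2048 reaches it, so n = 11.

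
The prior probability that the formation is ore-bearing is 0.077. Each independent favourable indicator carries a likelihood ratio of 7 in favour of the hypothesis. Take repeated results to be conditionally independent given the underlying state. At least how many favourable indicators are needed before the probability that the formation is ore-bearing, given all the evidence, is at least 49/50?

Prior odds = 0.077/0.923 = 77/923.
Likelihood ratio per favourable indicator = 7.
Target odds: 0.98 ÷ 0.02 = 49.
Need (77/923) × 7ⁿ ≥ 49, i.e. 7ⁿ ≥ 6461/11.
7³ = 343 falls short of 6461/11 but 7⁴ = 2401 reaches it, so n = 4.

4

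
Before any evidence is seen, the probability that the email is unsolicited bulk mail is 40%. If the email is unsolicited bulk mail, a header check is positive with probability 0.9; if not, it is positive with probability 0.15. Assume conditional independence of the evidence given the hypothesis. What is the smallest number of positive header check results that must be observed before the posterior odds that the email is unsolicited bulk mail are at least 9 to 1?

2

Prior odds = 0.4/0.6 = 2/3.
Likelihood ratio of a positive = 0.9/0.15 = 6.
Target odds = 9.
Require 6ⁿ ≥ 9 ÷ (2/3) = 13.5.
6¹ = 6 falls short of 13.5 but 6² = 36 reaches it, so n = 2.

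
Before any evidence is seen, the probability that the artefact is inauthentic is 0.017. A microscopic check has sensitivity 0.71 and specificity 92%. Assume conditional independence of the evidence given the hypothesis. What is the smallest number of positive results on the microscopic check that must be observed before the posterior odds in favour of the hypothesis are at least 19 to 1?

4

Prior odds: 0.017 ÷ 0.983 = 17/983.
False-positive rate = 1 − 0.92 = 0.08; likelihood ratio of a positive = 0.71/0.08 = 8.875.
Target odds = 19.
Require 8.875ⁿ ≥ 19 ÷ (17/983) = 18677/17.
8.875³ = 357911/512 falls short of 18677/17 but 8.875⁴ = 25411681/4096 reaches it, so n = 4.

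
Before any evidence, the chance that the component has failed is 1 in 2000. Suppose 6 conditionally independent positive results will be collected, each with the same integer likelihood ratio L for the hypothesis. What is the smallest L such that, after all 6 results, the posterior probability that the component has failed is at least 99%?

Prior odds = 0.0005/0.9995 = 1/1999.
Target odds = 0.99/0.01 = 99.
Need L⁶ ≥ 99 ÷ (1/1999) = 197901.
7⁶ = 117649 < 197901 ≤ 262144 = 8⁶, so L = 8.

8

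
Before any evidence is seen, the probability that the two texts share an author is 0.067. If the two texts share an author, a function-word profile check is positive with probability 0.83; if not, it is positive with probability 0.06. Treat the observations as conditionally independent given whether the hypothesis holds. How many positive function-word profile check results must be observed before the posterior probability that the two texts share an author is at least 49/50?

3

Prior odds: 0.067 ÷ 0.933 = 67/933.
Likelihood ratio of a positive = 0.83/0.06 = 83/6.
Target posterior odds = 0.98/0.02 = 49.
Need (67/933) × (83/6)ⁿ ≥ 49, i.e. (83/6)ⁿ ≥ 45717/67.
(83/6)² = 6889/36 falls short of 45717/67 but (83/6)³ = 571787/216 reaches it, so n = 3.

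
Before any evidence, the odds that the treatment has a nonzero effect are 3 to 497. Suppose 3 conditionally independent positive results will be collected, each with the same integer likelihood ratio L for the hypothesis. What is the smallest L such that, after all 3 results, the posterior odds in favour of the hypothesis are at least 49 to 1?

21

Prior odds = 3/497.
Target odds = 49.
Need L³ ≥ 49 ÷ (3/497) = 24353/3.
20³ = 8000 < 24353/3 ≤ 9261 = 21³, so L = 21.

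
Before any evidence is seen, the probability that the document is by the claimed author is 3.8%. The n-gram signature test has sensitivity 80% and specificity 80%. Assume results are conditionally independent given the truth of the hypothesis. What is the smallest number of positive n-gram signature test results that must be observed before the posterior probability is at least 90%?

Prior odds: 0.038 ÷ 0.962 = 19/481.
False-positive rate = 1 − 0.8 = 0.2; likelihood ratio of a positive = 0.8/0.2 = 4.
Target odds: 0.9 ÷ 0.1 = 9.
Need (19/481) × 4ⁿ ≥ 9, i.e. 4ⁿ ≥ 4329/19.
4³ = 64 falls short of 4329/19 but 4⁴ = 256 reaches it, so n = 4.

4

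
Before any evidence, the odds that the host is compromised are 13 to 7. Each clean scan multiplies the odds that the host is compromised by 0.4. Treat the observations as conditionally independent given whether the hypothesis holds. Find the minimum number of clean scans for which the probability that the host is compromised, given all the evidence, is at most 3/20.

3

Prior odds = 13/7.
Likelihood ratio per clean scan = 0.4.
Target posterior odds = 0.15/0.85 = 3/17.
Need (13/7) × 0.4ⁿ ≤ 3/17, i.e. 0.4ⁿ ≤ 21/221.
0.4² = 0.16 is still above 21/221 but 0.4³ = 0.064 is at or below it, so n = 3.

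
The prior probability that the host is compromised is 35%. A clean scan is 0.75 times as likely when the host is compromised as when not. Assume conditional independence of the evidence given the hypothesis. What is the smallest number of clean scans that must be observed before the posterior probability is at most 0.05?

9

Prior odds = 0.35/0.65 = 7/13.
Likelihood ratio per clean scan = 0.75.
Target posterior odds = 0.05/0.95 = 1/19.
Require 0.75ⁿ ≤ 1/19 ÷ (7/13) = 13/133.
0.75⁸ = 6561/65536 is still above 13/133 but 0.75⁹ = 19683/262144 is at or below it, so n = 9.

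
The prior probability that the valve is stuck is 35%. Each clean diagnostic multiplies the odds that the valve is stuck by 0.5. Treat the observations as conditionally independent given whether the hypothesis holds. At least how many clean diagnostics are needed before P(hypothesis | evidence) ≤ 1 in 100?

6

Prior odds = 0.35/0.65 = 7/13.
Likelihood ratio per clean diagnostic = 0.5.
Target posterior odds = 0.01/0.99 = 1/99.
Require 0.5ⁿ ≤ 1/99 ÷ (7/13) = 13/693.
0.5⁵ = 0.03125 is still above 13/693 but 0.5⁶ = 0.015625 is at or below it, so n = 6.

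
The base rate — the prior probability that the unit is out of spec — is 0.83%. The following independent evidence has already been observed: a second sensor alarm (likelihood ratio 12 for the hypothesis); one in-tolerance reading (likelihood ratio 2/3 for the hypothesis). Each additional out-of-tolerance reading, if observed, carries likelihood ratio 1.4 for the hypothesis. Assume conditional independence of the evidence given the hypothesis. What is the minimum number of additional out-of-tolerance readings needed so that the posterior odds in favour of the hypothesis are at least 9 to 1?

Prior odds = 0.0083/0.9917 = 83/9917.
Combined Bayes factor of the evidence already in hand = 12 × (2/3) = 8.
Odds after that evidence = (83/9917) × 8 = 664/9917.
Target odds = 9.
Need 1.4ⁿ ≥ 9 ÷ (664/9917) = 89253/664.
1.4¹⁴ ≈111.12 falls short of 89253/664 but 1.4¹⁵ ≈155.568 reaches it, so n = 15.

15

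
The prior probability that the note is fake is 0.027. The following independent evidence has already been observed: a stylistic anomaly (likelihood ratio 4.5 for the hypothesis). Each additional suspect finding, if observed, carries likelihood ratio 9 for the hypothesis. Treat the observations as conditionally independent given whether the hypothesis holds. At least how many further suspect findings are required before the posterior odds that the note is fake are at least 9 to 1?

Prior odds = 0.027/0.973 = 27/973.
Bayes factor of the evidence already in hand = 4.5.
Odds after that evidence = (27/973) × 4.5 = 243/1946.
Target odds = 9.
Need 9ⁿ ≥ 9 ÷ (243/1946) = 1946/27.
9¹ = 9 falls short of 1946/27 but 9² = 81 reaches it, so n = 2.

2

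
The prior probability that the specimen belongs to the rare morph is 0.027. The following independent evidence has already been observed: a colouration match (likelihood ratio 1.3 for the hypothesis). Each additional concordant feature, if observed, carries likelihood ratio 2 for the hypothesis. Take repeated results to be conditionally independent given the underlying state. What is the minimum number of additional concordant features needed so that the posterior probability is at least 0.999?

15

Prior odds = 0.027/0.973 = 27/973.
Bayes factor of the evidence already in hand = 1.3.
Odds after that evidence = (27/973) × 1.3 = 351/9730.
Target odds = 0.999/0.001 = 999.
Need 2ⁿ ≥ 999 ÷ (351/9730) = 360010/13.
2¹⁴ = 16384 falls short of 360010/13 but 2¹⁵ = 32768 reaches it, so n = 15.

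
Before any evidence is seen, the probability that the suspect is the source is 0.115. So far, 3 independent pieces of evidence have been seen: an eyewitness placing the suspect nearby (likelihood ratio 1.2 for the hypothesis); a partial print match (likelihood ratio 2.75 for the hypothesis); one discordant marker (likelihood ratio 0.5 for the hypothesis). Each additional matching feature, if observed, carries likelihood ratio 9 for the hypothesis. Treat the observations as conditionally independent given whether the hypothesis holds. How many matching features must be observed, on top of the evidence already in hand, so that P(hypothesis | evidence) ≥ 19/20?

Prior odds = 0.115/0.885 = 23/177.
Combined Bayes factor of the evidence already in hand = 1.2 × 2.75 × 0.5 = 1.65.
Odds after that evidence = (23/177) × 1.65 = 253/1180.
Target odds = 0.95/0.05 = 19.
Need 9ⁿ ≥ 19 ÷ (253/1180) = 22420/253.
9² = 81 falls short of 22420/253 but 9³ = 729 reaches it, so n = 3.

3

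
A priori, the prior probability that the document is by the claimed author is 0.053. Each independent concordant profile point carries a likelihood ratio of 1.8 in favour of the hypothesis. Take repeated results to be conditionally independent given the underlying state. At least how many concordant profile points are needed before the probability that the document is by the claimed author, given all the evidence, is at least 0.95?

10

Prior odds: 0.053 ÷ 0.947 = 53/947.
Likelihood ratio per concordant profile point = 1.8.
Target posterior odds = 0.95/0.05 = 19.
Need (53/947) × 1.8ⁿ ≥ 19, i.e. 1.8ⁿ ≥ 17993/53.
1.8⁹ = 387420489/1953125 falls short of 17993/53 but 1.8¹⁰ ≈357.047 reaches it, so n = 10.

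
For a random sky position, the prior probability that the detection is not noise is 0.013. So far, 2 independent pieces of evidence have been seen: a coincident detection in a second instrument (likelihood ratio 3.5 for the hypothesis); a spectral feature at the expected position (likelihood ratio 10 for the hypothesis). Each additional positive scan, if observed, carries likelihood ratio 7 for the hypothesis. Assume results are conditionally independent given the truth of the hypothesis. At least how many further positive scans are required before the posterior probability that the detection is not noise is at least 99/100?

3

Prior odds = 0.013/0.987 = 13/987.
Combined Bayes factor of the evidence already in hand = 3.5 × 10 = 35.
Odds after that evidence = (13/987) × 35 = 65/141.
Target odds = 0.99/0.01 = 99.
Need 7ⁿ ≥ 99 ÷ (65/141) = 13959/65.
7² = 49 falls short of 13959/65 but 7³ = 343 reaches it, so n = 3.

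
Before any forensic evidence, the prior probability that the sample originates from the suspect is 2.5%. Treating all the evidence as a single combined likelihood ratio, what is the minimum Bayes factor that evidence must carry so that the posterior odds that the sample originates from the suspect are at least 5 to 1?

195

Prior odds = 0.025/0.975 = 1/39.
Target odds = 5.
Required Bayes factor = 5 ÷ (1/39) = 195.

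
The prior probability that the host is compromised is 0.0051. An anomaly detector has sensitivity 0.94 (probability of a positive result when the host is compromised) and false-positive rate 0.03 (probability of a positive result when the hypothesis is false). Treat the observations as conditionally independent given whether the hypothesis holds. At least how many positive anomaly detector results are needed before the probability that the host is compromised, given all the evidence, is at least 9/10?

Prior odds: 0.0051 ÷ 0.9949 = 51/9949.
Likelihood ratio of a positive result = 0.94/0.03 = 94/3.
Target posterior odds = 0.9/0.1 = 9.
Require (94/3)ⁿ ≥ 9 ÷ (51/9949) = 29847/17.
(94/3)² = 8836/9 falls short of 29847/17 but (94/3)³ = 830584/27 reaches it, so n = 3.

3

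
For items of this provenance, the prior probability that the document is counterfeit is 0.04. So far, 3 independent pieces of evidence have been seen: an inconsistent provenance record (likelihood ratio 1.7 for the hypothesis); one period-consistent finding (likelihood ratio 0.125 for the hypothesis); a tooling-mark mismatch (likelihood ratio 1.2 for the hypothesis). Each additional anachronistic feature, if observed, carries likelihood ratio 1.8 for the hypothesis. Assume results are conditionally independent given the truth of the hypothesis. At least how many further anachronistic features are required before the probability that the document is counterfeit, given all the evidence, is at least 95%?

13

Prior odds = 0.04/0.96 = 1/24.
Combined Bayes factor of the evidence already in hand = 1.7 × 0.125 × 1.2 = 0.255.
Odds after that evidence = (1/24) × 0.255 = 0.010625.
Target odds = 0.95/0.05 = 19.
Need 1.8ⁿ ≥ 19 ÷ 0.010625 = 30400/17.
1.8¹² ≈1156.83 falls short of 30400/17 but 1.8¹³ ≈2082.3 reaches it, so n = 13.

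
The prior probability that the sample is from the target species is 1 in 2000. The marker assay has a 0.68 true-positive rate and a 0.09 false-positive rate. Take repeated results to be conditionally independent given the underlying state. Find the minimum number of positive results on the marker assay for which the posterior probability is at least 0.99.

Prior odds: 0.0005 ÷ 0.9995 = 1/1999.
Likelihood ratio of a positive result = 0.68/0.09 = 68/9.
Target posterior odds = 0.99/0.01 = 99.
Need (1/1999) × (68/9)ⁿ ≥ 99, i.e. (68/9)ⁿ ≥ 197901.
(68/9)⁶ ≈186037 falls short of 197901 but (68/9)⁷ ≈1.40561e+06 reaches it, so n = 7.

7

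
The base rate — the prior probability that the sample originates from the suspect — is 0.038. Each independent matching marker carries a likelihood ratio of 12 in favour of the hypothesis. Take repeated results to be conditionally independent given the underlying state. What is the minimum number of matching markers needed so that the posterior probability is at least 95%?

Prior odds = 0.038/0.962 = 19/481.
Likelihood ratio per matching marker = 12.
Target odds: 0.95 ÷ 0.05 = 19.
Require 12ⁿ ≥ 19 ÷ (19/481) = 481.
12² = 144 falls short of 481 but 12³ = 1728 reaches it, so n = 3.

3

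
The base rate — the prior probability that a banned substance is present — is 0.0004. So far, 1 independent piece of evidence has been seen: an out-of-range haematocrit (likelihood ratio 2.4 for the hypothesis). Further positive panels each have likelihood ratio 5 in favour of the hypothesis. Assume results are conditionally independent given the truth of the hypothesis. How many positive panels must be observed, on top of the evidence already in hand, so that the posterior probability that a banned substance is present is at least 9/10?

Prior odds = 0.0004/0.9996 = 1/2499.
Bayes factor of the evidence already in hand = 2.4.
Odds after that evidence = (1/2499) × 2.4 = 4/4165.
Target odds = 0.9/0.1 = 9.
Need 5ⁿ ≥ 9 ÷ (4/4165) = 9371.25.
5⁵ = 3125 falls short of 9371.25 but 5⁶ = 15625 reaches it, so n = 6.

6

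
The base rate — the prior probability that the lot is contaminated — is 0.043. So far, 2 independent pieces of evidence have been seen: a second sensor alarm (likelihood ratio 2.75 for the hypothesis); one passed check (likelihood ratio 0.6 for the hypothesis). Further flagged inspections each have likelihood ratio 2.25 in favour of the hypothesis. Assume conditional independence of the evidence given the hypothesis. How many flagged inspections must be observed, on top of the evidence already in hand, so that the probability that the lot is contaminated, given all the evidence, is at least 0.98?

9

Prior odds = 0.043/0.957 = 43/957.
Combined Bayes factor of the evidence already in hand = 2.75 × 0.6 = 1.65.
Odds after that evidence = (43/957) × 1.65 = 43/580.
Target odds = 0.98/0.02 = 49.
Need 2.25ⁿ ≥ 49 ÷ (43/580) = 28420/43.
2.25⁸ = 43046721/65536 falls short of 28420/43 but 2.25⁹ = 387420489/262144 reaches it, so n = 9.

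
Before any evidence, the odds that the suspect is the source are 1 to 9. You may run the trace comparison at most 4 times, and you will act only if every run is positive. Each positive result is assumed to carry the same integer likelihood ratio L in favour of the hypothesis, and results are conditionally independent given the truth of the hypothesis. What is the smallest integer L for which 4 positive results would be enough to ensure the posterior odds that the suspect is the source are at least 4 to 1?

Prior odds = 1/9.
Target odds = 4.
Need L⁴ ≥ 4 ÷ (1/9) = 36.
2⁴ = 16 < 36 ≤ 81 = 3⁴, so L = 3.

3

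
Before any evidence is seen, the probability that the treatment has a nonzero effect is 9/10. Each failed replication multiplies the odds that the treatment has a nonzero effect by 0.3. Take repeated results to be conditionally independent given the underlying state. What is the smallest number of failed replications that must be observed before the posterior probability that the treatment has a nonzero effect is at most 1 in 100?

Prior odds = 0.9/0.1 = 9.
Likelihood ratio per failed replication = 0.3.
Target posterior odds = 0.01/0.99 = 1/99.
Require 0.3ⁿ ≤ 1/99 ÷ 9 = 1/891.
0.3⁵ = 243/100000 is still above 1/891 but 0.3⁶ = 729/1000000 is at or below it, so n = 6.

6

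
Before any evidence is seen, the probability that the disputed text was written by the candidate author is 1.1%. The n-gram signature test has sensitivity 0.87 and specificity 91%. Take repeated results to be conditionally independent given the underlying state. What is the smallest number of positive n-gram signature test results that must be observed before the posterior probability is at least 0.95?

4

Prior odds = 0.011/0.989 = 11/989.
False-positive rate = 1 − 0.91 = 0.09; likelihood ratio of a positive = 0.87/0.09 = 29/3.
Target odds: 0.95 ÷ 0.05 = 19.
Require (29/3)ⁿ ≥ 19 ÷ (11/989) = 18791/11.
(29/3)³ = 24389/27 falls short of 18791/11 but (29/3)⁴ = 707281/81 reaches it, so n = 4.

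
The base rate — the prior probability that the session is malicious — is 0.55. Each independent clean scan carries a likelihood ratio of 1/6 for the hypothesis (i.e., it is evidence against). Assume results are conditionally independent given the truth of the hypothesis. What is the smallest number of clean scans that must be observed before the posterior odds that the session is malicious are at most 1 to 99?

Prior odds: 0.55 ÷ 0.45 = 11/9.
Likelihood ratio per clean scan = 1/6.
Target odds = 1/99.
Need (11/9) × (1/6)ⁿ ≤ 1/99, i.e. (1/6)ⁿ ≤ 1/121.
(1/6)² = 1/36 is still above 1/121 but (1/6)³ = 1/216 is at or below it, so n = 3.

3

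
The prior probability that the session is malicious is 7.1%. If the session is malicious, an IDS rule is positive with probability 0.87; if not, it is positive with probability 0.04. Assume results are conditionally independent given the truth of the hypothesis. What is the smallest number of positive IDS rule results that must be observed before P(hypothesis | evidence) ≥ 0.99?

Prior odds: 0.071 ÷ 0.929 = 71/929.
Likelihood ratio of a positive = 0.87/0.04 = 21.75.
Target odds: 0.99 ÷ 0.01 = 99.
Require 21.75ⁿ ≥ 99 ÷ (71/929) = 91971/71.
21.75² = 473.0625 falls short of 91971/71 but 21.75³ = 658503/64 reaches it, so n = 3.

3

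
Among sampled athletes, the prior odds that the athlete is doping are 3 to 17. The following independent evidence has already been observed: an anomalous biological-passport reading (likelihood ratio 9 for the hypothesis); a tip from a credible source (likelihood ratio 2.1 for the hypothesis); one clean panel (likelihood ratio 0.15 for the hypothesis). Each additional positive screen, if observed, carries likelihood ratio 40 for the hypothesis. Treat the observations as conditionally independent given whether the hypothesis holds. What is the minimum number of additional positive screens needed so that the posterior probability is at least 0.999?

Prior odds = 3/17.
Combined Bayes factor of the evidence already in hand = 9 × 2.1 × 0.15 = 2.835.
Odds after that evidence = (3/17) × 2.835 = 1701/3400.
Target odds = 0.999/0.001 = 999.
Need 40ⁿ ≥ 999 ÷ (1701/3400) = 125800/63.
40² = 1600 falls short of 125800/63 but 40³ = 64000 reaches it, so n = 3.

3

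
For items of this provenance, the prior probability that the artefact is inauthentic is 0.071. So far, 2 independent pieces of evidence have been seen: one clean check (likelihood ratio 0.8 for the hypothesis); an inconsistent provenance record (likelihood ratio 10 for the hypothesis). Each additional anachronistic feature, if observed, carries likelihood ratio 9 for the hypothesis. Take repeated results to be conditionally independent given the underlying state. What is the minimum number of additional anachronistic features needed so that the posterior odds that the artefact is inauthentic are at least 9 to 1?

Prior odds = 0.071/0.929 = 71/929.
Combined Bayes factor of the evidence already in hand = 0.8 × 10 = 8.
Odds after that evidence = (71/929) × 8 = 568/929.
Target odds = 9.
Need 9ⁿ ≥ 9 ÷ (568/929) = 8361/568.
9¹ = 9 falls short of 8361/568 but 9² = 81 reaches it, so n = 2.

2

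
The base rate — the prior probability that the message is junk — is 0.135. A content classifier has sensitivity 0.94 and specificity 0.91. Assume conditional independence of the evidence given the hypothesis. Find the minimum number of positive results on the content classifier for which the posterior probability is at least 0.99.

Prior odds = 0.135/0.865 = 27/173.
False-positive rate = 1 − 0.91 = 0.09; likelihood ratio of a positive = 0.94/0.09 = 94/9.
Target odds: 0.99 ÷ 0.01 = 99.
Require (94/9)ⁿ ≥ 99 ÷ (27/173) = 1903/3.
(94/9)² = 8836/81 falls short of 1903/3 but (94/9)³ = 830584/729 reaches it, so n = 3.

3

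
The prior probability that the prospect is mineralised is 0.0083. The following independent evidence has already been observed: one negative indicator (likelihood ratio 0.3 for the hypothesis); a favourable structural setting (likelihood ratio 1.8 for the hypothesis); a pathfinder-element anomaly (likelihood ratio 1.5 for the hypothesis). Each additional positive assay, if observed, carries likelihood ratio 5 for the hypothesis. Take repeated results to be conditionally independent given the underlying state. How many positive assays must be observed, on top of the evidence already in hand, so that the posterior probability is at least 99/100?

Prior odds = 0.0083/0.9917 = 83/9917.
Combined Bayes factor of the evidence already in hand = 0.3 × 1.8 × 1.5 = 0.81.
Odds after that evidence = (83/9917) × 0.81 = 6723/991700.
Target odds = 0.99/0.01 = 99.
Need 5ⁿ ≥ 99 ÷ (6723/991700) = 10908700/747.
5⁵ = 3125 falls short of 10908700/747 but 5⁶ = 15625 reaches it, so n = 6.

6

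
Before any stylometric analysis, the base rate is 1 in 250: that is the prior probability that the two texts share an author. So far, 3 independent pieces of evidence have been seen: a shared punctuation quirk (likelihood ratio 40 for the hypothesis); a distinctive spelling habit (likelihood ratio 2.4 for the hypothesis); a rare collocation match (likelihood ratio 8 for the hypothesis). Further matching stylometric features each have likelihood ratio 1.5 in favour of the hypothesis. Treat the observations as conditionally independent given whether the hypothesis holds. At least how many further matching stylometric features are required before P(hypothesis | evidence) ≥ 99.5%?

Prior odds = 0.004/0.996 = 1/249.
Combined Bayes factor of the evidence already in hand = 40 × 2.4 × 8 = 768.
Odds after that evidence = (1/249) × 768 = 256/83.
Target odds = 0.995/0.005 = 199.
Need 1.5ⁿ ≥ 199 ÷ (256/83) = 64.51953125.
1.5¹⁰ = 59049/1024 falls short of 64.51953125 but 1.5¹¹ = 177147/2048 reaches it, so n = 11.

11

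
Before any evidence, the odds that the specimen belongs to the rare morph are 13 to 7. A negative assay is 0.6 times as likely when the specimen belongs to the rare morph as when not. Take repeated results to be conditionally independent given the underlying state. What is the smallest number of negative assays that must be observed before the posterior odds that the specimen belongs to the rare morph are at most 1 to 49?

9

Prior odds = 13/7.
Likelihood ratio per negative assay = 0.6.
Target odds = 1/49.
Need (13/7) × 0.6ⁿ ≤ 1/49, i.e. 0.6ⁿ ≤ 1/91.
0.6⁸ = 6561/390625 is still above 1/91 but 0.6⁹ = 19683/1953125 is at or below it, so n = 9.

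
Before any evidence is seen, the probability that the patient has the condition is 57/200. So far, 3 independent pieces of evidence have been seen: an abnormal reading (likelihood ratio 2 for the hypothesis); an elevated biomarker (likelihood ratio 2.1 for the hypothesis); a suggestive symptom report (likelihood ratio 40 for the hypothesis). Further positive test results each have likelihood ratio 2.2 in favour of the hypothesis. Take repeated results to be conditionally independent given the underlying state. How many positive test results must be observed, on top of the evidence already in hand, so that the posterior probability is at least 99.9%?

Prior odds = 0.285/0.715 = 57/143.
Combined Bayes factor of the evidence already in hand = 2 × 2.1 × 40 = 168.
Odds after that evidence = (57/143) × 168 = 9576/143.
Target odds = 0.999/0.001 = 999.
Need 2.2ⁿ ≥ 999 ÷ (9576/143) = 15873/1064.
2.2³ = 10.648 falls short of 15873/1064 but 2.2⁴ = 23.4256 reaches it, so n = 4.

4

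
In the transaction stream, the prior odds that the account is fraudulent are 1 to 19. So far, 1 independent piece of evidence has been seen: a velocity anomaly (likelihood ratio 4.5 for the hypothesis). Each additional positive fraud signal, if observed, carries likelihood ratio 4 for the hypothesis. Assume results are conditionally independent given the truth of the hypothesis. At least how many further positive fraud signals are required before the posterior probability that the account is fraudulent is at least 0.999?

Prior odds = 1/19.
Bayes factor of the evidence already in hand = 4.5.
Odds after that evidence = (1/19) × 4.5 = 9/38.
Target odds = 0.999/0.001 = 999.
Need 4ⁿ ≥ 999 ÷ (9/38) = 4218.
4⁶ = 4096 falls short of 4218 but 4⁷ = 16384 reaches it, so n = 7.

7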